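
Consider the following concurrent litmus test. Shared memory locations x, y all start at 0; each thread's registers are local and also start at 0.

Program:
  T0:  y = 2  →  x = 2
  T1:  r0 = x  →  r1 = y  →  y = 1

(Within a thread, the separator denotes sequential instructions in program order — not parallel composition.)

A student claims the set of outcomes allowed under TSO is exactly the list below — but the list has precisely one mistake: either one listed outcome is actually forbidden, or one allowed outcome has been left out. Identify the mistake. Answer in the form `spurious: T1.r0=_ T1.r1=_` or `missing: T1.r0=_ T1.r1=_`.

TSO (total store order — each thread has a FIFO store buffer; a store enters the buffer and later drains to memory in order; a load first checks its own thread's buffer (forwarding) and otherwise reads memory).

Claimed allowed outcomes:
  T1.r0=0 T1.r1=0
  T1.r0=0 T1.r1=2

missing: T1.r0=2 T1.r1=2

outcome vector order: (T1.r0,T1.r1)
TSO (3): 0/0; 0/2; 2/2
TSO∖claimed = {2/2}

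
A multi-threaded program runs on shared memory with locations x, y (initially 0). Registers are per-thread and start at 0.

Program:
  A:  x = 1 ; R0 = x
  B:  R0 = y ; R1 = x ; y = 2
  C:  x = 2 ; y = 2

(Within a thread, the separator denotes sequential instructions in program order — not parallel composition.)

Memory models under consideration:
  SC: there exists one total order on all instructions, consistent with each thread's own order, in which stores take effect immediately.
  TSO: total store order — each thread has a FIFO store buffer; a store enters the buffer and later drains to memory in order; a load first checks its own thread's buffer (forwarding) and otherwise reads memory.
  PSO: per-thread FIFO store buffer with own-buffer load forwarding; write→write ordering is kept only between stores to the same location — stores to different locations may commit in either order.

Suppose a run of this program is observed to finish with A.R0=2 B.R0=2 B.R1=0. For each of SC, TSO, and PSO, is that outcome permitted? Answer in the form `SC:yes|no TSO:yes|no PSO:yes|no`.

SC:no TSO:no PSO:yes

outcome vector order: (A.R0,B.R0,B.R1)
under SC → 100; 101; 102; 121; 122; 200; 201; 202; 222
under TSO → 100; 101; 102; 121; 122; 200; 201; 202; 222
under PSO → 100; 101; 102; 120; 121; 122; 200; 201; 202; 220; 221; 222
target 220 ∈ {PSO}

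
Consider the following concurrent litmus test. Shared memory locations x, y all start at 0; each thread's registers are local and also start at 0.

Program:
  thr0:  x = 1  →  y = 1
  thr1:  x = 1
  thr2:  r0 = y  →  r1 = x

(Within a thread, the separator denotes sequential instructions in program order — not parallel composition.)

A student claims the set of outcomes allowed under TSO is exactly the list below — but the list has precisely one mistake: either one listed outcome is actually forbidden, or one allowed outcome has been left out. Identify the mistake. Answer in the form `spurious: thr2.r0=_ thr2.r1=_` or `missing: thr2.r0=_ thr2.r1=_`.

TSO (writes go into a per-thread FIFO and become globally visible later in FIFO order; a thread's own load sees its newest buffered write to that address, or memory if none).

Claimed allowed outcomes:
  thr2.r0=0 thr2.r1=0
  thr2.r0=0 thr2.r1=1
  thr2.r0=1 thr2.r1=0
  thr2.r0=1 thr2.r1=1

outcome vector order: (thr2.r0,thr2.r1)
under TSO → 00; 01; 11
claimed∖TSO = {10}

spurious: thr2.r0=1 thr2.r1=0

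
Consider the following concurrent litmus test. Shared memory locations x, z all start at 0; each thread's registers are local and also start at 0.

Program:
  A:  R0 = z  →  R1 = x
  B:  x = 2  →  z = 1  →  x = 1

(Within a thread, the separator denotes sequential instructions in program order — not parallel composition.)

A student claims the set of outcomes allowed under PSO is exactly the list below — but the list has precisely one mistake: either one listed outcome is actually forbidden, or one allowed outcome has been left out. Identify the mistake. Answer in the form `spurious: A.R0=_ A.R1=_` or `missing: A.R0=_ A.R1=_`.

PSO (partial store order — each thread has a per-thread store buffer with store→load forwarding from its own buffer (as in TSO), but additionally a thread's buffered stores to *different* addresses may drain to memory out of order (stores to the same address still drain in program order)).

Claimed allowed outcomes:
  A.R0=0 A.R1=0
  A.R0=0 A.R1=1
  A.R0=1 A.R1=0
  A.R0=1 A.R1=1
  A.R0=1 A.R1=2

outcome vector order: (A.R0,A.R1)
[PSO] allowed = {<0 0>, <0 1>, <0 2>, <1 0>, <1 1>, <1 2>}
PSO∖claimed = {<0 2>}

missing: A.R0=0 A.R1=2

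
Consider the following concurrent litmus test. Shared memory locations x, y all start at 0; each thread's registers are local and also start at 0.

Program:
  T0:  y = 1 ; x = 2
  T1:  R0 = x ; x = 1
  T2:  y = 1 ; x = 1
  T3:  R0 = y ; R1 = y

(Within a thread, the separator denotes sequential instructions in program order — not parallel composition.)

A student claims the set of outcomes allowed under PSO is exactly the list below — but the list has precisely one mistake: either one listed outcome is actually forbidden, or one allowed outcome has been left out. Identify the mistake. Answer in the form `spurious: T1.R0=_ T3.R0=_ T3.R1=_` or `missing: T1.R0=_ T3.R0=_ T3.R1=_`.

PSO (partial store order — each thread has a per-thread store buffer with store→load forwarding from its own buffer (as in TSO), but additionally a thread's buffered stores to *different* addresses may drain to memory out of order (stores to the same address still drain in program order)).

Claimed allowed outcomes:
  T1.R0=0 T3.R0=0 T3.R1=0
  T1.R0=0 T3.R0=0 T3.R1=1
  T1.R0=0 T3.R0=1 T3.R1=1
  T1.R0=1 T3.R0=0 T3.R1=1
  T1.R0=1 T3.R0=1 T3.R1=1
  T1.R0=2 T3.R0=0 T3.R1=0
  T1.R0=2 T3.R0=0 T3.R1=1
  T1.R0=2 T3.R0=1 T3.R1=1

outcome vector order: (T1.R0,T3.R0,T3.R1)
PSO (9): 0/0/0 0/0/1 0/1/1 1/0/0 1/0/1 1/1/1 2/0/0 2/0/1 2/1/1
PSO∖claimed = {1/0/0}

missing: T1.R0=1 T3.R0=0 T3.R1=0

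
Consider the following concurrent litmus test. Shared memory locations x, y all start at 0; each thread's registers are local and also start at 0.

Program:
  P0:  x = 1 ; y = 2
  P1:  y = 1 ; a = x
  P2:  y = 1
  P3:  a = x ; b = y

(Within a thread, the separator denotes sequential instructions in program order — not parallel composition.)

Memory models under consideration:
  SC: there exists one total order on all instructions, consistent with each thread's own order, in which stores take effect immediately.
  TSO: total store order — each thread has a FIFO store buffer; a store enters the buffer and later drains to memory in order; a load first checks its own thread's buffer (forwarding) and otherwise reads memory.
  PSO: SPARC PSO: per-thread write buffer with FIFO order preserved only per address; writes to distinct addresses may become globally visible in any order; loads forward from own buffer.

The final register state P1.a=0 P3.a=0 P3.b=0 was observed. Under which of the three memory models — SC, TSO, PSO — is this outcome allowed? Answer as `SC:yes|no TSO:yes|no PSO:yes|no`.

SC:yes TSO:yes PSO:yes

outcome vector order: (P1.a,P3.a,P3.b)
SC: 11 outcomes — {0/0/0; 0/0/1; 0/0/2; 0/1/1; 0/1/2; 1/0/0; 1/0/1; 1/0/2; 1/1/0; 1/1/1; 1/1/2}
TSO: 12 outcomes — {0/0/0; 0/0/1; 0/0/2; 0/1/0; 0/1/1; 0/1/2; 1/0/0; 1/0/1; 1/0/2; 1/1/0; 1/1/1; 1/1/2}
PSO: 12 outcomes — {0/0/0; 0/0/1; 0/0/2; 0/1/0; 0/1/1; 0/1/2; 1/0/0; 1/0/1; 1/0/2; 1/1/0; 1/1/1; 1/1/2}
target 0/0/0 ∈ {SC,TSO,PSO}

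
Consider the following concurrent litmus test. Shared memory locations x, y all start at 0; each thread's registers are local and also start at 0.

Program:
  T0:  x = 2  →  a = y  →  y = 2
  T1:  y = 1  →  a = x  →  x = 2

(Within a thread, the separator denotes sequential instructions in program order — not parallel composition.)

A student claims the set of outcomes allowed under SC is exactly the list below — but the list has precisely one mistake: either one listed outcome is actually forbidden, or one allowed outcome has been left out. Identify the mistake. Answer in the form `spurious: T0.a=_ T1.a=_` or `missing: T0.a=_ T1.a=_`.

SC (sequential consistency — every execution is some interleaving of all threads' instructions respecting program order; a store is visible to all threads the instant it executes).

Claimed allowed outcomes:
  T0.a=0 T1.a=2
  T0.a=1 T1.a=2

outcome vector order: (T0.a,T1.a)
[SC] allowed = {(0,2) (1,0) (1,2)}
SC∖claimed = {(1,0)}

missing: T0.a=1 T1.a=0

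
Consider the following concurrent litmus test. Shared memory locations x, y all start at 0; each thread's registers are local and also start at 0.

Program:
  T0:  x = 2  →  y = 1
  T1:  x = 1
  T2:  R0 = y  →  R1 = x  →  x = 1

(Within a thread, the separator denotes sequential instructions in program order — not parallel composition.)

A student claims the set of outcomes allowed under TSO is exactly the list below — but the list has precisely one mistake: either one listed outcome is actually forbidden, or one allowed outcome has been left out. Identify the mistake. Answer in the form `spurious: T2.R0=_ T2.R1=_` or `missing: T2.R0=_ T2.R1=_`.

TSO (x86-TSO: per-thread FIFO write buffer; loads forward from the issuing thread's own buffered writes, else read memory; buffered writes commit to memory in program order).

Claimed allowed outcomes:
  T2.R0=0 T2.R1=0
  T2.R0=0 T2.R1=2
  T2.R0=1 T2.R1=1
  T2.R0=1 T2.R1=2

outcome vector order: (T2.R0,T2.R1)
[TSO] allowed = {<0 0>; <0 1>; <0 2>; <1 1>; <1 2>}
TSO∖claimed = {<0 1>}

missing: T2.R0=0 T2.R1=1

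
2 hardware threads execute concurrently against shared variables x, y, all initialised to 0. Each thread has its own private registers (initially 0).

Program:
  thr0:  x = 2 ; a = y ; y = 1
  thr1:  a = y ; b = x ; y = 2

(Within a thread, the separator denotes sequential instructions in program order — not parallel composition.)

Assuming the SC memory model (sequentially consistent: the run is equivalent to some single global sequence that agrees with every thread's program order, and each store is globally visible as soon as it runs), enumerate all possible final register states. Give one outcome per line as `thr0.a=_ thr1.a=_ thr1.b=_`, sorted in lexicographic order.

thr0.a=0 thr1.a=0 thr1.b=0
thr0.a=0 thr1.a=0 thr1.b=2
thr0.a=0 thr1.a=1 thr1.b=2
thr0.a=2 thr1.a=0 thr1.b=0
thr0.a=2 thr1.a=0 thr1.b=2

outcome vector order: (thr0.a,thr1.a,thr1.b)
|SC outcomes| = 5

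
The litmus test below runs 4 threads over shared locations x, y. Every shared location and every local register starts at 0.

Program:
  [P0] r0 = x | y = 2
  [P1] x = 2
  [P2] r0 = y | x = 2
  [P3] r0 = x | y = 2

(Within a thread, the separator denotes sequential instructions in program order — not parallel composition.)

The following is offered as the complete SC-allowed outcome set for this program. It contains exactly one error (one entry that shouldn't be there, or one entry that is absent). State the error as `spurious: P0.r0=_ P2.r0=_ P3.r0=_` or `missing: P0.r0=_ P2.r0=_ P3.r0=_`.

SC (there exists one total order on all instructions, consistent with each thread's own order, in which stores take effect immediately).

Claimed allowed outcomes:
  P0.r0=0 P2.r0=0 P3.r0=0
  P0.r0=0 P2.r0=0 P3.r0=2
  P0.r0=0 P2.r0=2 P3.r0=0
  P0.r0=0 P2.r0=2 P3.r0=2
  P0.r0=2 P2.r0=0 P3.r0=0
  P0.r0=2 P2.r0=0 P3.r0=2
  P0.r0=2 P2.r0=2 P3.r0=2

outcome vector order: (P0.r0,P2.r0,P3.r0)
[SC] allowed = {(0,0,0), (0,0,2), (0,2,0), (0,2,2), (2,0,0), (2,0,2), (2,2,0), (2,2,2)}
SC∖claimed = {(2,2,0)}

missing: P0.r0=2 P2.r0=2 P3.r0=0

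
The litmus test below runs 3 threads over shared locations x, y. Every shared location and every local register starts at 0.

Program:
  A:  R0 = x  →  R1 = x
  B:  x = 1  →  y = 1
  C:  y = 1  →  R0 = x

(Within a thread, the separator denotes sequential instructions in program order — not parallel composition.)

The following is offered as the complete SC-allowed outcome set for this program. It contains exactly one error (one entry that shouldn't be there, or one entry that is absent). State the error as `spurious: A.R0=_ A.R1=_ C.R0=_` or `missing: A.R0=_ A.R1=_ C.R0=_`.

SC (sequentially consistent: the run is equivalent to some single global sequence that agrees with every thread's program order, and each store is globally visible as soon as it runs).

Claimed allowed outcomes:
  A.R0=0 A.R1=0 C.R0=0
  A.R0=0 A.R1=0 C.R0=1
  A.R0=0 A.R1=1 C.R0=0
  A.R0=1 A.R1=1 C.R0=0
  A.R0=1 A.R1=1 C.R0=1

missing: A.R0=0 A.R1=1 C.R0=1

outcome vector order: (A.R0,A.R1,C.R0)
SC: 6 outcomes — {000, 001, 010, 011, 110, 111}
SC∖claimed = {011}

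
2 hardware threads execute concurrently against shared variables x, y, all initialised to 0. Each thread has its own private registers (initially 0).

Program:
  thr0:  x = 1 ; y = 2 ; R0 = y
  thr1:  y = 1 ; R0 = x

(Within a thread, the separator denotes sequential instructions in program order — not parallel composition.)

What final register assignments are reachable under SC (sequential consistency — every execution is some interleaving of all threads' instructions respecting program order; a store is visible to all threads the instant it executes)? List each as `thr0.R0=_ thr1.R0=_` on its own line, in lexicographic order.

thr0.R0=1 thr1.R0=1
thr0.R0=2 thr1.R0=0
thr0.R0=2 thr1.R0=1

outcome vector order: (thr0.R0,thr1.R0)
|SC outcomes| = 3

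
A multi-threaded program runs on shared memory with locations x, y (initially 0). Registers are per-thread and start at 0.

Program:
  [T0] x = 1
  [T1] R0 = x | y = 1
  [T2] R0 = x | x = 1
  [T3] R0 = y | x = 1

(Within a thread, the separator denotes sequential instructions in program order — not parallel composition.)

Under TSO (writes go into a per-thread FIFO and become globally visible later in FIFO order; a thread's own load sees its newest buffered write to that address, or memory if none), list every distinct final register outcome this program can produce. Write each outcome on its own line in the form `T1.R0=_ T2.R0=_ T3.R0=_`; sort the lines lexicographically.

T1.R0=0 T2.R0=0 T3.R0=0
T1.R0=0 T2.R0=0 T3.R0=1
T1.R0=0 T2.R0=1 T3.R0=0
T1.R0=0 T2.R0=1 T3.R0=1
T1.R0=1 T2.R0=0 T3.R0=0
T1.R0=1 T2.R0=0 T3.R0=1
T1.R0=1 T2.R0=1 T3.R0=0
T1.R0=1 T2.R0=1 T3.R0=1

outcome vector order: (T1.R0,T2.R0,T3.R0)
|TSO outcomes| = 8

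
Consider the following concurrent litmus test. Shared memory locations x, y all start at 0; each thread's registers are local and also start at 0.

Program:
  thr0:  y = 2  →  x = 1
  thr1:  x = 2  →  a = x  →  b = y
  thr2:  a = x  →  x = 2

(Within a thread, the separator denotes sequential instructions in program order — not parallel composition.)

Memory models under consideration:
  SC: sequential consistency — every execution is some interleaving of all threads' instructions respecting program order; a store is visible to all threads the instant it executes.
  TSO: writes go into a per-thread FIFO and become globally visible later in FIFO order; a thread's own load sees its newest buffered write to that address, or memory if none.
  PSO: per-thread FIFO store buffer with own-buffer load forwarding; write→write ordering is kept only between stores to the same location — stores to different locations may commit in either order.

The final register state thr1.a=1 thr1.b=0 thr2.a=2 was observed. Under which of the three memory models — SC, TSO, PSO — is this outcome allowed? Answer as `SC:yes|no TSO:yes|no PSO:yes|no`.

outcome vector order: (thr1.a,thr1.b,thr2.a)
under SC → (1,2,0), (1,2,1), (1,2,2), (2,0,0), (2,0,1), (2,0,2), (2,2,0), (2,2,1), (2,2,2)
under TSO → (1,2,0), (1,2,1), (1,2,2), (2,0,0), (2,0,1), (2,0,2), (2,2,0), (2,2,1), (2,2,2)
under PSO → (1,0,0), (1,0,1), (1,0,2), (1,2,0), (1,2,1), (1,2,2), (2,0,0), (2,0,1), (2,0,2), (2,2,0), (2,2,1), (2,2,2)
target (1,0,2) ∈ {PSO}

SC:no TSO:no PSO:yes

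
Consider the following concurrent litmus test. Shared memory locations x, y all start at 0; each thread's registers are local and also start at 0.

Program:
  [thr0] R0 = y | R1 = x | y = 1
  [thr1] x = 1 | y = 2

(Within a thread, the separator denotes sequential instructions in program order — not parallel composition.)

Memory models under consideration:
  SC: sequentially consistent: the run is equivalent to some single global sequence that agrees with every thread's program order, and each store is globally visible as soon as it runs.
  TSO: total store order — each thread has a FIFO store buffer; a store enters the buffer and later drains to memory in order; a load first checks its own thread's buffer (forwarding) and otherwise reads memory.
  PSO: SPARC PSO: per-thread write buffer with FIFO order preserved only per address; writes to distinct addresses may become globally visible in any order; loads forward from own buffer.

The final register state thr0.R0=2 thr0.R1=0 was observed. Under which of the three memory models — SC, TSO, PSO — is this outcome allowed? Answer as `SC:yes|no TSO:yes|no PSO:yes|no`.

outcome vector order: (thr0.R0,thr0.R1)
[SC] allowed = {00 01 21}
[TSO] allowed = {00 01 21}
[PSO] allowed = {00 01 20 21}
target 20 ∈ {PSO}

SC:no TSO:no PSO:yes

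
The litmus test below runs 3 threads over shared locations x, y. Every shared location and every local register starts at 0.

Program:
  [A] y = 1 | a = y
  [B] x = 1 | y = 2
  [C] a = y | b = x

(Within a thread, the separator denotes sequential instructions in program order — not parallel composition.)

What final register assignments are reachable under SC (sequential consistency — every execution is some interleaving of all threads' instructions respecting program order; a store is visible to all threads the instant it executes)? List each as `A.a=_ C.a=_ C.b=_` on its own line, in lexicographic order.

outcome vector order: (A.a,C.a,C.b)
|SC outcomes| = 10

A.a=1 C.a=0 C.b=0
A.a=1 C.a=0 C.b=1
A.a=1 C.a=1 C.b=0
A.a=1 C.a=1 C.b=1
A.a=1 C.a=2 C.b=1
A.a=2 C.a=0 C.b=0
A.a=2 C.a=0 C.b=1
A.a=2 C.a=1 C.b=0
A.a=2 C.a=1 C.b=1
A.a=2 C.a=2 C.b=1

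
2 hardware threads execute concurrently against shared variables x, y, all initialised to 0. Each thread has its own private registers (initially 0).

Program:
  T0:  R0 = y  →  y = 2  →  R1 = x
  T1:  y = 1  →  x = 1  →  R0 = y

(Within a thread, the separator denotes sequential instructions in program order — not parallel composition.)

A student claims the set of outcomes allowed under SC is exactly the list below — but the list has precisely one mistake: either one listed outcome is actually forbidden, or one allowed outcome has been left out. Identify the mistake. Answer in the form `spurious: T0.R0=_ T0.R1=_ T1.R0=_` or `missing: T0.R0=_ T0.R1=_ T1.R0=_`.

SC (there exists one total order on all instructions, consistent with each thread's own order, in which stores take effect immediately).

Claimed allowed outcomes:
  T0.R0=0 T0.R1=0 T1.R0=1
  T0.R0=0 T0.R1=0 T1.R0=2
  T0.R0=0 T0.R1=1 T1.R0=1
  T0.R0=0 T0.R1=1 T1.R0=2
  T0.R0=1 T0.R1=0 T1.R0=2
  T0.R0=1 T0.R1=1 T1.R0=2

missing: T0.R0=1 T0.R1=1 T1.R0=1

outcome vector order: (T0.R0,T0.R1,T1.R0)
under SC → <0 0 1>, <0 0 2>, <0 1 1>, <0 1 2>, <1 0 2>, <1 1 1>, <1 1 2>
SC∖claimed = {<1 1 1>}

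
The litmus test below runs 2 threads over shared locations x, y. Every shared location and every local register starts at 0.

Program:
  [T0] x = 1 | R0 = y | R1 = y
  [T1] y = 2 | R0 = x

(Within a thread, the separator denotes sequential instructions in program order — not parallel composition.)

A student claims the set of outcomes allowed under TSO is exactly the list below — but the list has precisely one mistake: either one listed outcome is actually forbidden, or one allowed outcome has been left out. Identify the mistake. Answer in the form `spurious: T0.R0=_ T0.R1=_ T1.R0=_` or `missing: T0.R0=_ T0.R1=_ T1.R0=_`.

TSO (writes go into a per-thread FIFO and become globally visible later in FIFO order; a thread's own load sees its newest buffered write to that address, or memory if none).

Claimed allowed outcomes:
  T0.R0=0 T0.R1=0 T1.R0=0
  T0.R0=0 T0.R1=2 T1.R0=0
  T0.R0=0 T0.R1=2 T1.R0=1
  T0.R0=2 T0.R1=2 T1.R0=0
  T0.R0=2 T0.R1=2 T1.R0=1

missing: T0.R0=0 T0.R1=0 T1.R0=1

outcome vector order: (T0.R0,T0.R1,T1.R0)
TSO: 6 outcomes — {000 001 020 021 220 221}
TSO∖claimed = {001}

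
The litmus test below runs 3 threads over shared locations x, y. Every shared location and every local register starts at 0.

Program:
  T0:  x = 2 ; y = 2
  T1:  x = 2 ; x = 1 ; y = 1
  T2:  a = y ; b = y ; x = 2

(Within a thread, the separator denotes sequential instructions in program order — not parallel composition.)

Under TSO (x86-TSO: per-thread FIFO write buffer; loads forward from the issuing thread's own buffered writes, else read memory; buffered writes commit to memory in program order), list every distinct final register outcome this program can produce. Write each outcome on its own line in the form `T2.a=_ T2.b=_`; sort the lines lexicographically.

T2.a=0 T2.b=0
T2.a=0 T2.b=1
T2.a=0 T2.b=2
T2.a=1 T2.b=1
T2.a=1 T2.b=2
T2.a=2 T2.b=1
T2.a=2 T2.b=2

outcome vector order: (T2.a,T2.b)
|TSO outcomes| = 7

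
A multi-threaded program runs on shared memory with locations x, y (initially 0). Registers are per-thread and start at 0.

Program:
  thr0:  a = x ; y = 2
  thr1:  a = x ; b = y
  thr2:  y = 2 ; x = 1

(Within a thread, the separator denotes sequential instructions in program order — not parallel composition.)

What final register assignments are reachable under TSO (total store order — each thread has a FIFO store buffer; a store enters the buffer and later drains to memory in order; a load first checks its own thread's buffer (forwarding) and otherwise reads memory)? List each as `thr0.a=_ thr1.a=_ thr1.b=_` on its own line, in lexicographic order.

outcome vector order: (thr0.a,thr1.a,thr1.b)
|TSO outcomes| = 6

thr0.a=0 thr1.a=0 thr1.b=0
thr0.a=0 thr1.a=0 thr1.b=2
thr0.a=0 thr1.a=1 thr1.b=2
thr0.a=1 thr1.a=0 thr1.b=0
thr0.a=1 thr1.a=0 thr1.b=2
thr0.a=1 thr1.a=1 thr1.b=2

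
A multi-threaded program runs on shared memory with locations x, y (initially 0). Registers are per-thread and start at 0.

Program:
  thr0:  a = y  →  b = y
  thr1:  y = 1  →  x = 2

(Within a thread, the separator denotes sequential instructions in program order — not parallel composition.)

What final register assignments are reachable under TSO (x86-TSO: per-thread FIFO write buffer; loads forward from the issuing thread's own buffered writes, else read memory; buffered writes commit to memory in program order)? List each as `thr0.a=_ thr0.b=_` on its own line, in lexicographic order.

outcome vector order: (thr0.a,thr0.b)
|TSO outcomes| = 3

thr0.a=0 thr0.b=0
thr0.a=0 thr0.b=1
thr0.a=1 thr0.b=1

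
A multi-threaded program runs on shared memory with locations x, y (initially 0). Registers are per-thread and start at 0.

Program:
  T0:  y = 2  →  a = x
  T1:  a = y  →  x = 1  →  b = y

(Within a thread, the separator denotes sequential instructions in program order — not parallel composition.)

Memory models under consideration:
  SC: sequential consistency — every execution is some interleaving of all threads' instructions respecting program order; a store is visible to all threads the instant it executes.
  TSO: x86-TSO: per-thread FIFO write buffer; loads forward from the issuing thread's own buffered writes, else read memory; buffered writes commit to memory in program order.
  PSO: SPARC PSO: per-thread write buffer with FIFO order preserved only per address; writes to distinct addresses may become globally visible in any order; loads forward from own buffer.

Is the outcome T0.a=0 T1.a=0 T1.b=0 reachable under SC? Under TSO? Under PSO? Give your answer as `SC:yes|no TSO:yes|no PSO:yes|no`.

outcome vector order: (T0.a,T1.a,T1.b)
SC: 5 outcomes — {002, 022, 100, 102, 122}
TSO: 6 outcomes — {000, 002, 022, 100, 102, 122}
PSO: 6 outcomes — {000, 002, 022, 100, 102, 122}
target 000 ∈ {TSO,PSO}

SC:no TSO:yes PSO:yes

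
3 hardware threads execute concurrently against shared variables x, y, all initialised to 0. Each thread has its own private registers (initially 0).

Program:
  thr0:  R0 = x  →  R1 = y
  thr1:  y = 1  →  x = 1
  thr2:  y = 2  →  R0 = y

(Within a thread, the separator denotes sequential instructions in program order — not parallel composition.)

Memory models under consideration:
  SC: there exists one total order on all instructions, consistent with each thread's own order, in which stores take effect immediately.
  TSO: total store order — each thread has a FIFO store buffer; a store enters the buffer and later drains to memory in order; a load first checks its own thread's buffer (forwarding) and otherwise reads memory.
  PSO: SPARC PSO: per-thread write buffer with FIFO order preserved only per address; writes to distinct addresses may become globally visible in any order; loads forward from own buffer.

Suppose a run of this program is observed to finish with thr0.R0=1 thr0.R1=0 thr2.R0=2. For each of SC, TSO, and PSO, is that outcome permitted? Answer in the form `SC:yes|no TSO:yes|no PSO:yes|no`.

outcome vector order: (thr0.R0,thr0.R1,thr2.R0)
under SC → (0,0,1), (0,0,2), (0,1,1), (0,1,2), (0,2,1), (0,2,2), (1,1,1), (1,1,2), (1,2,2)
under TSO → (0,0,1), (0,0,2), (0,1,1), (0,1,2), (0,2,1), (0,2,2), (1,1,1), (1,1,2), (1,2,2)
under PSO → (0,0,1), (0,0,2), (0,1,1), (0,1,2), (0,2,1), (0,2,2), (1,0,1), (1,0,2), (1,1,1), (1,1,2), (1,2,1), (1,2,2)
target (1,0,2) ∈ {PSO}

SC:no TSO:no PSO:yes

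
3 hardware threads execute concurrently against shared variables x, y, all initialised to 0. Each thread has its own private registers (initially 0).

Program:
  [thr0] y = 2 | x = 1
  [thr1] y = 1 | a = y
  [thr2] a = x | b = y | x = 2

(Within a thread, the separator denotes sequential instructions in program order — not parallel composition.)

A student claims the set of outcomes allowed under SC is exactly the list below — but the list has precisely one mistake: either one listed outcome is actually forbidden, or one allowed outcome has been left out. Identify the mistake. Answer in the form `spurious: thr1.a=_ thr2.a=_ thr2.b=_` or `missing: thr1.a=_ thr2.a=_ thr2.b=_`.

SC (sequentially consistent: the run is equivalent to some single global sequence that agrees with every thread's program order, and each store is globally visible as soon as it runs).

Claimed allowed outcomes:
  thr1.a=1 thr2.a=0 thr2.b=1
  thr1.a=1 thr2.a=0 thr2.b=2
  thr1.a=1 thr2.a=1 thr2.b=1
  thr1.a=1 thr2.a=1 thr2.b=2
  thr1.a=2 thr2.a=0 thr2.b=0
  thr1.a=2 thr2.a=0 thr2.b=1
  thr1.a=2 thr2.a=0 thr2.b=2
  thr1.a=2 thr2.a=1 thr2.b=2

missing: thr1.a=1 thr2.a=0 thr2.b=0

outcome vector order: (thr1.a,thr2.a,thr2.b)
SC (9): 100; 101; 102; 111; 112; 200; 201; 202; 212
SC∖claimed = {100}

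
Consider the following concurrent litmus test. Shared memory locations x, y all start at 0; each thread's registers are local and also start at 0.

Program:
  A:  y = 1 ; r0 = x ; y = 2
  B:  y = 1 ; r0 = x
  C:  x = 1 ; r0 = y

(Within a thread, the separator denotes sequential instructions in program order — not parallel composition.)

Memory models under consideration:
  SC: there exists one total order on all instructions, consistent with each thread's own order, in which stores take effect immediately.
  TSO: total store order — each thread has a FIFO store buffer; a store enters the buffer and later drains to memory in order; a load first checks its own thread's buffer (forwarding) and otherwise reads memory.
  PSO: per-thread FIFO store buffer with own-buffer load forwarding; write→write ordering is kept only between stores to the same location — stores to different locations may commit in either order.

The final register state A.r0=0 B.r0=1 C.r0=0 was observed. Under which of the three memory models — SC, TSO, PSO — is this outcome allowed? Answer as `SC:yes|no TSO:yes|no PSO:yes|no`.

outcome vector order: (A.r0,B.r0,C.r0)
[SC] allowed = {0/0/1 0/0/2 0/1/1 0/1/2 1/0/1 1/0/2 1/1/0 1/1/1 1/1/2}
[TSO] allowed = {0/0/0 0/0/1 0/0/2 0/1/0 0/1/1 0/1/2 1/0/0 1/0/1 1/0/2 1/1/0 1/1/1 1/1/2}
[PSO] allowed = {0/0/0 0/0/1 0/0/2 0/1/0 0/1/1 0/1/2 1/0/0 1/0/1 1/0/2 1/1/0 1/1/1 1/1/2}
target 0/1/0 ∈ {TSO,PSO}

SC:no TSO:yes PSO:yes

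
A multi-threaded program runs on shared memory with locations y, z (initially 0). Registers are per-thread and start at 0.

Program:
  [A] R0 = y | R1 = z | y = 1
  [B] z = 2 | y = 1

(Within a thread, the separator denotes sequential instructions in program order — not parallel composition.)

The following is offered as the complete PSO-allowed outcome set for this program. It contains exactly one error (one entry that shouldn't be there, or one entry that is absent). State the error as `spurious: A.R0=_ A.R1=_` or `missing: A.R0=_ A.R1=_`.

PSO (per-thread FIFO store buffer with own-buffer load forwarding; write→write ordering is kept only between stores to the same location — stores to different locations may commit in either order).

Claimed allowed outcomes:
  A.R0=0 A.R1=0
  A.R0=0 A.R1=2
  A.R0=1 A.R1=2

outcome vector order: (A.R0,A.R1)
PSO: 4 outcomes — {(0,0); (0,2); (1,0); (1,2)}
PSO∖claimed = {(1,0)}

missing: A.R0=1 A.R1=0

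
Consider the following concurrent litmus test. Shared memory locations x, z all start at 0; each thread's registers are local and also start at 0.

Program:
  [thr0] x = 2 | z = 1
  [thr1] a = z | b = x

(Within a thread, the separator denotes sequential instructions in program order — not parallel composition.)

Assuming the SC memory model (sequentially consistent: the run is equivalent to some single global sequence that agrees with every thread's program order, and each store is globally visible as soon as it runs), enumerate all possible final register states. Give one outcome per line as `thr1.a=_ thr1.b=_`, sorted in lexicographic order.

outcome vector order: (thr1.a,thr1.b)
|SC outcomes| = 3

thr1.a=0 thr1.b=0
thr1.a=0 thr1.b=2
thr1.a=1 thr1.b=2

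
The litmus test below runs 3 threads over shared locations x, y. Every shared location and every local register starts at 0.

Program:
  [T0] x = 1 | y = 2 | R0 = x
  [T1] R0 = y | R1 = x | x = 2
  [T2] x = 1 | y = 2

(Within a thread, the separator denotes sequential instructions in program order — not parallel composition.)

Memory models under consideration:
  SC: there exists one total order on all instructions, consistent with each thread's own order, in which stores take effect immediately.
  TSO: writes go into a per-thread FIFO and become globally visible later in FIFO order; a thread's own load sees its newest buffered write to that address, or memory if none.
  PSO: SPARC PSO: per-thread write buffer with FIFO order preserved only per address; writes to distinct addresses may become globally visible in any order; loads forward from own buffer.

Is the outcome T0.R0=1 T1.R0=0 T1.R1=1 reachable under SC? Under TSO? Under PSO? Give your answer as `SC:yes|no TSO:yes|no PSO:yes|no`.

outcome vector order: (T0.R0,T1.R0,T1.R1)
under SC → <1 0 0>, <1 0 1>, <1 2 1>, <2 0 0>, <2 0 1>, <2 2 1>
under TSO → <1 0 0>, <1 0 1>, <1 2 1>, <2 0 0>, <2 0 1>, <2 2 1>
under PSO → <1 0 0>, <1 0 1>, <1 2 0>, <1 2 1>, <2 0 0>, <2 0 1>, <2 2 0>, <2 2 1>
target <1 0 1> ∈ {SC,TSO,PSO}

SC:yes TSO:yes PSO:yes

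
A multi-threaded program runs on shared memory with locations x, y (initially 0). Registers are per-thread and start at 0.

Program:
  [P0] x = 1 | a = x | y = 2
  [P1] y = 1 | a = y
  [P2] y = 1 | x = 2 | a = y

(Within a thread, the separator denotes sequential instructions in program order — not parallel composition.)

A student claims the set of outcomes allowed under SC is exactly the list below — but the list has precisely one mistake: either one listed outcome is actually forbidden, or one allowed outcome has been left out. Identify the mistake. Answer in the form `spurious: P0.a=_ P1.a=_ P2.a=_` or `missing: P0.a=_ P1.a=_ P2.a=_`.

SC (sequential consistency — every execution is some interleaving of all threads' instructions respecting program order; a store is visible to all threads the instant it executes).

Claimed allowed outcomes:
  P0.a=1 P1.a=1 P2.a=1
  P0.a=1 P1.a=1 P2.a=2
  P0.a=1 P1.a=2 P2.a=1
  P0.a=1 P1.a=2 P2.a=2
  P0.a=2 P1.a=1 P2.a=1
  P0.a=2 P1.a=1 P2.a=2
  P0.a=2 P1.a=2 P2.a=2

missing: P0.a=2 P1.a=2 P2.a=1

outcome vector order: (P0.a,P1.a,P2.a)
under SC → 1/1/1 1/1/2 1/2/1 1/2/2 2/1/1 2/1/2 2/2/1 2/2/2
SC∖claimed = {2/2/1}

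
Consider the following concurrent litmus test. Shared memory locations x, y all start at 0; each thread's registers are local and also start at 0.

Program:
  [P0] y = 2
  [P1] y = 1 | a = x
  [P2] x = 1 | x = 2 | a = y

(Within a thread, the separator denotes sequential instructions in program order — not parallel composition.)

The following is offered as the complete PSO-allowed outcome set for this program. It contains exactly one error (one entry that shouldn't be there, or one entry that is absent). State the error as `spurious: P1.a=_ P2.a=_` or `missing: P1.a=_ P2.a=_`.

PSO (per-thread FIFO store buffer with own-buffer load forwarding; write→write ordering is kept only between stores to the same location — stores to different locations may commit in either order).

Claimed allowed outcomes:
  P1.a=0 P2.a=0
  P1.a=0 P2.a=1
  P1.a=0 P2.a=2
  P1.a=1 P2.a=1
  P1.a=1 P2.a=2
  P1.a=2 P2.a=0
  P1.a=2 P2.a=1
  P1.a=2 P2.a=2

missing: P1.a=1 P2.a=0

outcome vector order: (P1.a,P2.a)
PSO: 9 outcomes — {<0 0>, <0 1>, <0 2>, <1 0>, <1 1>, <1 2>, <2 0>, <2 1>, <2 2>}
PSO∖claimed = {<1 0>}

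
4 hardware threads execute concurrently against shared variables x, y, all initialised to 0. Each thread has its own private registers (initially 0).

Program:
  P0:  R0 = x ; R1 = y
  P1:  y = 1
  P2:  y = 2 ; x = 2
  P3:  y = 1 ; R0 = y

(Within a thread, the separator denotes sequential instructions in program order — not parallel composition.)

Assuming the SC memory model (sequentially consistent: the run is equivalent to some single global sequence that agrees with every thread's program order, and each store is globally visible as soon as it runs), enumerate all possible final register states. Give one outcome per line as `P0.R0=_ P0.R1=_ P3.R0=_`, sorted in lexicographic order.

outcome vector order: (P0.R0,P0.R1,P3.R0)
|SC outcomes| = 10

P0.R0=0 P0.R1=0 P3.R0=1
P0.R0=0 P0.R1=0 P3.R0=2
P0.R0=0 P0.R1=1 P3.R0=1
P0.R0=0 P0.R1=1 P3.R0=2
P0.R0=0 P0.R1=2 P3.R0=1
P0.R0=0 P0.R1=2 P3.R0=2
P0.R0=2 P0.R1=1 P3.R0=1
P0.R0=2 P0.R1=1 P3.R0=2
P0.R0=2 P0.R1=2 P3.R0=1
P0.R0=2 P0.R1=2 P3.R0=2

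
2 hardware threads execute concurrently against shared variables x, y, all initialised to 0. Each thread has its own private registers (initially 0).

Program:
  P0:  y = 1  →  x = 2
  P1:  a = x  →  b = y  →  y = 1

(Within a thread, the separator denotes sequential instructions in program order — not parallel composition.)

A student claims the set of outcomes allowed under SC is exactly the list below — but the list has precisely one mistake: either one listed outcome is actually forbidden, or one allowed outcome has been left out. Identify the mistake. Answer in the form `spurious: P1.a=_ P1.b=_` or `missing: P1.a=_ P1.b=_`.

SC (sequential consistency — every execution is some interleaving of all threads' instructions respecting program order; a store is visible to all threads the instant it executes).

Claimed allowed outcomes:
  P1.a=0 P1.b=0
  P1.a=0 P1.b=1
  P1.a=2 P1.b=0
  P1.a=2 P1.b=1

spurious: P1.a=2 P1.b=0

outcome vector order: (P1.a,P1.b)
SC: 3 outcomes — {00, 01, 21}
claimed∖SC = {20}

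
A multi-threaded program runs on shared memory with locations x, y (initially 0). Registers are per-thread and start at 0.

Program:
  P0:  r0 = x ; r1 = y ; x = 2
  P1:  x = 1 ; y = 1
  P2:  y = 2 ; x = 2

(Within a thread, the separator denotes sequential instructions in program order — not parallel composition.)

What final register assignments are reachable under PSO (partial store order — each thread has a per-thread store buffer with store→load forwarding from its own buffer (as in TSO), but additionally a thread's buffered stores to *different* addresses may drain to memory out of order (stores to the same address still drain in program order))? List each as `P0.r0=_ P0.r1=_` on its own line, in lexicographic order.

P0.r0=0 P0.r1=0
P0.r0=0 P0.r1=1
P0.r0=0 P0.r1=2
P0.r0=1 P0.r1=0
P0.r0=1 P0.r1=1
P0.r0=1 P0.r1=2
P0.r0=2 P0.r1=0
P0.r0=2 P0.r1=1
P0.r0=2 P0.r1=2

outcome vector order: (P0.r0,P0.r1)
|PSO outcomes| = 9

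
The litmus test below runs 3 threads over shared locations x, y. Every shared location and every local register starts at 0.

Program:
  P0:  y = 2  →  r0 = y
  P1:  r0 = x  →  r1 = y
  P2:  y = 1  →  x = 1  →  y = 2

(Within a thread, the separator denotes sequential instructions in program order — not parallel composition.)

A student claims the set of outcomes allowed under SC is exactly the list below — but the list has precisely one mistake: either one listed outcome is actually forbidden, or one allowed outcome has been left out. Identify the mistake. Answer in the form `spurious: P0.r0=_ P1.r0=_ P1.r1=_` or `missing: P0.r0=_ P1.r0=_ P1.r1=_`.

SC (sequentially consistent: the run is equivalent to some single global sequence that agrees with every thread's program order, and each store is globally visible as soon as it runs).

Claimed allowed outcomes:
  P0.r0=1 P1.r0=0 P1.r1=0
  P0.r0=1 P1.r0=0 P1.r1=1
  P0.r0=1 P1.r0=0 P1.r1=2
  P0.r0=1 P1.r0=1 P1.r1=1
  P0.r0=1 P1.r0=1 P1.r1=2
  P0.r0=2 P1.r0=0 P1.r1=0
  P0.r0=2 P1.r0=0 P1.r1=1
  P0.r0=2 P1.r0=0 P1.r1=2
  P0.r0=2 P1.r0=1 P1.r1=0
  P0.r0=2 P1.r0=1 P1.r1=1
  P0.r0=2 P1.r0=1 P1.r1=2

outcome vector order: (P0.r0,P1.r0,P1.r1)
SC (10): 100 101 102 111 112 200 201 202 211 212
claimed∖SC = {210}

spurious: P0.r0=2 P1.r0=1 P1.r1=0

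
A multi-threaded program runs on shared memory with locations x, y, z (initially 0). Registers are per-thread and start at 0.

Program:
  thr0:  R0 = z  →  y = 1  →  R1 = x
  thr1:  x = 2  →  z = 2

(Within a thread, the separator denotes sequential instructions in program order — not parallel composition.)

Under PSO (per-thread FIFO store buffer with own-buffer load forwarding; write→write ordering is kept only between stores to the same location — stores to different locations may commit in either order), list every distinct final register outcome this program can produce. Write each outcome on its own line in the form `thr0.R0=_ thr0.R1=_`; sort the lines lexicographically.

outcome vector order: (thr0.R0,thr0.R1)
|PSO outcomes| = 4

thr0.R0=0 thr0.R1=0
thr0.R0=0 thr0.R1=2
thr0.R0=2 thr0.R1=0
thr0.R0=2 thr0.R1=2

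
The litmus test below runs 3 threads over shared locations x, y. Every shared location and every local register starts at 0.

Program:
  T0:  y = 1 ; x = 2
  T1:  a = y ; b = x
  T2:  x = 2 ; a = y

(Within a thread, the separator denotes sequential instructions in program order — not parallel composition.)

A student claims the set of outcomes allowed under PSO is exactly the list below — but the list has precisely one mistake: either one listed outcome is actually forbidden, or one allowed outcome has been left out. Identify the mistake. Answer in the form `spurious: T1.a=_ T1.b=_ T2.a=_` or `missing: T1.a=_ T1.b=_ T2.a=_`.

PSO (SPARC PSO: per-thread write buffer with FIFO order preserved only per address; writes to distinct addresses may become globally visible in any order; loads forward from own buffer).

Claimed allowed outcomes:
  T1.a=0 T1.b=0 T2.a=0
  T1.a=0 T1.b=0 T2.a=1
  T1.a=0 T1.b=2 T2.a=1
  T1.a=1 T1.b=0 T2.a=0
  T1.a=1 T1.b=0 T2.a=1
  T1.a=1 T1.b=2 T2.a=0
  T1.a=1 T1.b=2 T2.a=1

outcome vector order: (T1.a,T1.b,T2.a)
under PSO → 0/0/0, 0/0/1, 0/2/0, 0/2/1, 1/0/0, 1/0/1, 1/2/0, 1/2/1
PSO∖claimed = {0/2/0}

missing: T1.a=0 T1.b=2 T2.a=0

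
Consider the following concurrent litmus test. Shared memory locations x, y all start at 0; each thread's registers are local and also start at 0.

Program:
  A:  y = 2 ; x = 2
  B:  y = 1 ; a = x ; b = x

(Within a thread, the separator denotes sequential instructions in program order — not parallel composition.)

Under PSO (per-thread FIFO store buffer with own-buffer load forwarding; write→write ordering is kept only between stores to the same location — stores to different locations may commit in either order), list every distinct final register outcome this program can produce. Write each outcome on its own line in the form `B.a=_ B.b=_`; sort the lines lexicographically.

B.a=0 B.b=0
B.a=0 B.b=2
B.a=2 B.b=2

outcome vector order: (B.a,B.b)
|PSO outcomes| = 3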